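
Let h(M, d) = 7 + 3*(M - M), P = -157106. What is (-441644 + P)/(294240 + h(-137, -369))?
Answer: -598750/294247 ≈ -2.0349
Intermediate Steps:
h(M, d) = 7 (h(M, d) = 7 + 3*0 = 7 + 0 = 7)
(-441644 + P)/(294240 + h(-137, -369)) = (-441644 - 157106)/(294240 + 7) = -598750/294247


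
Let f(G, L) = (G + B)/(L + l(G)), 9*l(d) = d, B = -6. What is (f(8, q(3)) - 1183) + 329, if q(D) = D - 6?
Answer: -16244/19 ≈ -854.95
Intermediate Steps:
q(D) = -6 + D
l(d) = d/9
f(G, L) = (-6 + G)/(L + G/9) (f(G, L) = (G - 6)/(L + G/9) = (-6 + G)/(L + G/9))
(f(8, q(3)) - 1183) + 329 = (9*(-6 + 8)/(8 + 9*(-6 + 3)) - 1183) + 329 = (9*2/(8 + 9*(-3)) - 1183) + 329 = (9*2/(8 - 27) - 1183) + 329 = (9*2/(-19) - 1183) + 329 = (9*(-1/19)*2 - 1183) + 329 = (-18/19 - 1183) + 329 = -22495/19 + 329 = -16244/19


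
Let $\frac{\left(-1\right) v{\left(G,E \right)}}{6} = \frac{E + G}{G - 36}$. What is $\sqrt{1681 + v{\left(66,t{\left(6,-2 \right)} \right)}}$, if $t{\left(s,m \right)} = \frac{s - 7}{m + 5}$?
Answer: $\frac{\sqrt{375270}}{15} \approx 40.84$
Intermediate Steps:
$t{\left(s,m \right)} = \frac{-7 + s}{5 + m}$ ($t{\left(s,m \right)} = \frac{s - 7}{5 + m} = \frac{-7 + s}{5 + m}$)
$v{\left(G,E \right)} = - \frac{6 \left(E + G\right)}{-36 + G}$ ($v{\left(G,E \right)} = - 6 \frac{E + G}{G - 36} = - 6 \frac{E + G}{-36 + G} = - \frac{6 \left(E + G\right)}{-36 + G}$)
$\sqrt{1681 + v{\left(66,t{\left(6,-2 \right)} \right)}} = \sqrt{1681 + \frac{6 \left(- \frac{-7 + 6}{5 - 2} - 66\right)}{-36 + 66}} = \sqrt{1681 + \frac{6 \left(- \frac{-1}{3} - 66\right)}{30}} = \sqrt{1681 + 6 \cdot \frac{1}{30} \left(- \frac{-1}{3} - 66\right)} = \sqrt{1681 + 6 \cdot \frac{1}{30} \left(\left(-1\right) \left(- \frac{1}{3}\right) - 66\right)} = \sqrt{1681 + 6 \cdot \frac{1}{30} \left(\frac{1}{3} - 66\right)} = \sqrt{1681 + 6 \cdot \frac{1}{30} \left(- \frac{197}{3}\right)} = \sqrt{1681 - \frac{197}{15}} = \sqrt{\frac{25018}{15}} = \frac{\sqrt{375270}}{15}$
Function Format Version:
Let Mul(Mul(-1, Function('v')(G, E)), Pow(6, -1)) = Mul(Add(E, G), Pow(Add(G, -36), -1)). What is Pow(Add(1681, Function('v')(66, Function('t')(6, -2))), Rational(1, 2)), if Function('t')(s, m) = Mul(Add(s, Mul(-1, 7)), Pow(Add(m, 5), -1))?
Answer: Mul(Rational(1, 15), Pow(375270, Rational(1, 2))) ≈ 40.840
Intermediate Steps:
Function('t')(s, m) = Mul(Pow(Add(5, m), -1), Add(-7, s)) (Function('t')(s, m) = Mul(Add(s, -7), Pow(Add(5, m), -1)) = Mul(Add(-7, s), Pow(Add(5, m), -1)) = Mul(Pow(Add(5, m), -1), Add(-7, s)))
Function('v')(G, E) = Mul(-6, Pow(Add(-36, G), -1), Add(E, G)) (Function('v')(G, E) = Mul(-6, Mul(Add(E, G), Pow(Add(G, -36), -1))) = Mul(-6, Mul(Add(E, G), Pow(Add(-36, G), -1))) = Mul(-6, Mul(Pow(Add(-36, G), -1), Add(E, G))) = Mul(-6, Pow(Add(-36, G), -1), Add(E, G)))
Pow(Add(1681, Function('v')(66, Function('t')(6, -2))), Rational(1, 2)) = Pow(Add(1681, Mul(6, Pow(Add(-36, 66), -1), Add(Mul(-1, Mul(Pow(Add(5, -2), -1), Add(-7, 6))), Mul(-1, 66)))), Rational(1, 2)) = Pow(Add(1681, Mul(6, Pow(30, -1), Add(Mul(-1, Mul(Pow(3, -1), -1)), -66))), Rational(1, 2)) = Pow(Add(1681, Mul(6, Rational(1, 30), Add(Mul(-1, Mul(Rational(1, 3), -1)), -66))), Rational(1, 2)) = Pow(Add(1681, Mul(6, Rational(1, 30), Add(Mul(-1, Rational(-1, 3)), -66))), Rational(1, 2)) = Pow(Add(1681, Mul(6, Rational(1, 30), Add(Rational(1, 3), -66))), Rational(1, 2)) = Pow(Add(1681, Mul(6, Rational(1, 30), Rational(-197, 3))), Rational(1, 2)) = Pow(Add(1681, Rational(-197, 15)), Rational(1, 2)) = Pow(Rational(25018, 15), Rational(1, 2)) = Mul(Rational(1, 15), Pow(375270, Rational(1, 2)))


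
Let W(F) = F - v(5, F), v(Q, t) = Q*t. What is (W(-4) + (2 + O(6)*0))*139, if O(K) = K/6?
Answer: 2502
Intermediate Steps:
W(F) = -4*F (W(F) = F - 5*F = -4*F)
O(K) = K/6 (O(K) = K*(⅙) = K/6)
(W(-4) + (2 + O(6)*0))*139 = (-4*(-4) + (2 + ((⅙)*6)*0))*139 = (16 + (2 + 1*0))*139 = (16 + (2 + 0))*139 = (16 + 2)*139 = 18*139 = 2502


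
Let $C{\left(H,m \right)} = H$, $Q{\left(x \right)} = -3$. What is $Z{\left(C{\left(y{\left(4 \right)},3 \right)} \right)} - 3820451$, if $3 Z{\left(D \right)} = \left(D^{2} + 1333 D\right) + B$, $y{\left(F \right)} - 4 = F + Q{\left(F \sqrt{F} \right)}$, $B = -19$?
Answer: $- \frac{11454682}{3} \approx -3.8182 \cdot 10^{6}$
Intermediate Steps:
$y{\left(F \right)} = 1 + F$ ($y{\left(F \right)} = 4 + \left(F - 3\right) = 4 + \left(-3 + F\right) = 1 + F$)
$Z{\left(D \right)} = - \frac{19}{3} + \frac{D^{2}}{3} + \frac{1333 D}{3}$ ($Z{\left(D \right)} = \frac{\left(D^{2} + 1333 D\right) - 19}{3} = \frac{-19 + D^{2} + 1333 D}{3} = - \frac{19}{3} + \frac{D^{2}}{3} + \frac{1333 D}{3}$)
$Z{\left(C{\left(y{\left(4 \right)},3 \right)} \right)} - 3820451 = \left(- \frac{19}{3} + \frac{\left(1 + 4\right)^{2}}{3} + \frac{1333 \left(1 + 4\right)}{3}\right) - 3820451 = \left(- \frac{19}{3} + \frac{5^{2}}{3} + \frac{1333}{3} \cdot 5\right) - 3820451 = \left(- \frac{19}{3} + \frac{1}{3} \cdot 25 + \frac{6665}{3}\right) - 3820451 = \left(- \frac{19}{3} + \frac{25}{3} + \frac{6665}{3}\right) - 3820451 = \frac{6671}{3} - 3820451 = - \frac{11454682}{3}$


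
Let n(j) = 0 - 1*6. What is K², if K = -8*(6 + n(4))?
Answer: 0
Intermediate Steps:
n(j) = -6 (n(j) = 0 - 6 = -6)
K = 0 (K = -8*(6 - 6) = -8*0 = 0)
K² = 0² = 0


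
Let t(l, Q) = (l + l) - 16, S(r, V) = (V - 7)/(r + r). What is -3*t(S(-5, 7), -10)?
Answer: 48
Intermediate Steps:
S(r, V) = (-7 + V)/(2*r) (S(r, V) = (-7 + V)/((2*r)) = (-7 + V)*(1/(2*r)) = (-7 + V)/(2*r))
t(l, Q) = -16 + 2*l (t(l, Q) = 2*l - 16 = -16 + 2*l)
-3*t(S(-5, 7), -10) = -3*(-16 + 2*((1/2)*(-7 + 7)/(-5))) = -3*(-16 + 2*((1/2)*(-1/5)*0)) = -3*(-16 + 2*0) = -3*(-16 + 0) = -3*(-16) = 48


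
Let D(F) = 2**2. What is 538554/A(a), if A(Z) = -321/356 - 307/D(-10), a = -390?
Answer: -47931306/6911 ≈ -6935.5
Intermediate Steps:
D(F) = 4
A(Z) = -6911/89 (A(Z) = -321/356 - 307/4 = -6911/89)
538554/A(a) = 538554/(-6911/89) = 538554*(-89/6911) = -47931306/6911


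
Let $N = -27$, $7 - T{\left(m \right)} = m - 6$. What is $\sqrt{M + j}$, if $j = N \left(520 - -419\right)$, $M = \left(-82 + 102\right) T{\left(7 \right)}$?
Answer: $i \sqrt{25233} \approx 158.85 i$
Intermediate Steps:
$T{\left(m \right)} = 13 - m$ ($T{\left(m \right)} = 7 - \left(m - 6\right) = 7 - \left(-6 + m\right) = 13 - m$)
$M = 120$ ($M = \left(-82 + 102\right) \left(13 - 7\right) = 20 \left(13 - 7\right) = 20 \cdot 6 = 120$)
$j = -25353$ ($j = - 27 \left(520 - -419\right) = - 27 \left(520 + 419\right) = \left(-27\right) 939 = -25353$)
$\sqrt{M + j} = \sqrt{120 - 25353} = \sqrt{-25233} = i \sqrt{25233}$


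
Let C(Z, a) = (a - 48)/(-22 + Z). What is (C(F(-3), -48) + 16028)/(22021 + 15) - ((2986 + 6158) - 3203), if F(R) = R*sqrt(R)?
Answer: 2*(-49087443*sqrt(3) + 359974570*I)/(5509*(-22*I + 3*sqrt(3))) ≈ -5940.3 - 4.3869e-5*I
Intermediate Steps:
F(R) = R**(3/2)
C(Z, a) = (-48 + a)/(-22 + Z)
(C(F(-3), -48) + 16028)/(22021 + 15) - ((2986 + 6158) - 3203) = ((-48 - 48)/(-22 + (-3)**(3/2)) + 16028)/(22021 + 15) - ((2986 + 6158) - 3203) = (-96/(-22 - 3*I*sqrt(3)) + 16028)/22036 - (9144 - 3203) = (-96/(-22 - 3*I*sqrt(3)) + 16028)*(1/22036) - 1*5941 = (16028 - 96/(-22 - 3*I*sqrt(3)))*(1/22036) - 5941 = (4007/5509 - 24/(5509*(-22 - 3*I*sqrt(3)))) - 5941 = -32724962/5509 - 24/(5509*(-22 - 3*I*sqrt(3)))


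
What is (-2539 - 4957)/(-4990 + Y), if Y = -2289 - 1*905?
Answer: 937/1023 ≈ 0.91593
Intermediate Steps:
Y = -3194 (Y = -2289 - 905 = -3194)
(-2539 - 4957)/(-4990 + Y) = (-2539 - 4957)/(-4990 - 3194) = -7496/(-8184) = -7496*(-1/8184) = 937/1023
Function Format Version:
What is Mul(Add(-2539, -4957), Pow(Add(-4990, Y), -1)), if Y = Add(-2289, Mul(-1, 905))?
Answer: Rational(937, 1023) ≈ 0.91593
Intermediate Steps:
Y = -3194 (Y = Add(-2289, -905) = -3194)
Mul(Add(-2539, -4957), Pow(Add(-4990, Y), -1)) = Mul(Add(-2539, -4957), Pow(Add(-4990, -3194), -1)) = Mul(-7496, Pow(-8184, -1)) = Mul(-7496, Rational(-1, 8184)) = Rational(937, 1023)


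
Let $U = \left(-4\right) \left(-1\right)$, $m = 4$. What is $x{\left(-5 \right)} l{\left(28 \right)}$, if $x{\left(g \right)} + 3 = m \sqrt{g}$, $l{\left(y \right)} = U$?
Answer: $-12 + 16 i \sqrt{5} \approx -12.0 + 35.777 i$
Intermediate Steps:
$U = 4$
$l{\left(y \right)} = 4$
$x{\left(g \right)} = -3 + 4 \sqrt{g}$
$x{\left(-5 \right)} l{\left(28 \right)} = \left(-3 + 4 \sqrt{-5}\right) 4 = \left(-3 + 4 i \sqrt{5}\right) 4 = -12 + 16 i \sqrt{5}$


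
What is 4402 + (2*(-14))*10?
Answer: 4122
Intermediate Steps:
4402 + (2*(-14))*10 = 4402 - 28*10 = 4402 - 280 = 4122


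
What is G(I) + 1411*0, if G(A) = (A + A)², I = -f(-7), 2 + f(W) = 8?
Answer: 144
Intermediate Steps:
f(W) = 6 (f(W) = -2 + 8 = 6)
I = -6 (I = -1*6 = -6)
G(A) = 4*A² (G(A) = (2*A)² = 4*A²)
G(I) + 1411*0 = 4*(-6)² + 1411*0 = 4*36 + 0 = 144 + 0 = 144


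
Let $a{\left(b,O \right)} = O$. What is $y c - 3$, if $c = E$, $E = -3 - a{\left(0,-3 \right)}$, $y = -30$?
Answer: $-3$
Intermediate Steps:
$E = 0$ ($E = -3 - -3 = -3 + 3 = 0$)
$c = 0$
$y c - 3 = \left(-30\right) 0 - 3 = 0 - 3 = -3$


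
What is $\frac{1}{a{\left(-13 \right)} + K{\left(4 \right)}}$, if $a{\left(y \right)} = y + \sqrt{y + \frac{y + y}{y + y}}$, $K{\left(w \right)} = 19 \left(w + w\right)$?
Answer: $\frac{139}{19333} - \frac{2 i \sqrt{3}}{19333} \approx 0.0071898 - 0.00017918 i$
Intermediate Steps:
$K{\left(w \right)} = 38 w$ ($K{\left(w \right)} = 19 \cdot 2 w = 38 w$)
$a{\left(y \right)} = y + \sqrt{1 + y}$ ($a{\left(y \right)} = y + \sqrt{y + \frac{2 y}{2 y}} = y + \sqrt{y + 2 y \frac{1}{2 y}} = y + \sqrt{y + 1} = y + \sqrt{1 + y}$)
$\frac{1}{a{\left(-13 \right)} + K{\left(4 \right)}} = \frac{1}{\left(-13 + \sqrt{1 - 13}\right) + 38 \cdot 4} = \frac{1}{\left(-13 + \sqrt{-12}\right) + 152} = \frac{1}{\left(-13 + 2 i \sqrt{3}\right) + 152} = \frac{1}{139 + 2 i \sqrt{3}}$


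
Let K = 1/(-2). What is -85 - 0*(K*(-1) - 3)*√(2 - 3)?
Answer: -85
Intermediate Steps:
K = -½ (K = 1*(-½) = -½ ≈ -0.50000)
-85 - 0*(K*(-1) - 3)*√(2 - 3) = -85 - 0*(-½*(-1) - 3)*√(2 - 3) = -85 - 0*(½ - 3)*√(-1) = -85 - 0*(-5/2)*I = -85 - 0*I = -85 - 1*0 = -85 + 0 = -85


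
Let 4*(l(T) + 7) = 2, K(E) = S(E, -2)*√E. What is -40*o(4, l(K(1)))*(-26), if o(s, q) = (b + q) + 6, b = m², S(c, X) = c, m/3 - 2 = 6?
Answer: 598520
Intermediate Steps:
m = 24 (m = 6 + 3*6 = 6 + 18 = 24)
b = 576 (b = 24² = 576)
K(E) = E^(3/2) (K(E) = E*√E = E^(3/2))
l(T) = -13/2 (l(T) = -7 + (¼)*2 = -7 + ½ = -13/2)
o(s, q) = 582 + q (o(s, q) = (576 + q) + 6 = 582 + q)
-40*o(4, l(K(1)))*(-26) = -40*(582 - 13/2)*(-26) = -40*1151/2*(-26) = -23020*(-26) = 598520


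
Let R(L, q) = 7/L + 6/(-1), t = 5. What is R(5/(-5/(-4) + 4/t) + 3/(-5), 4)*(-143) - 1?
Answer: 9068/29 ≈ 312.69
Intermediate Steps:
R(L, q) = -6 + 7/L (R(L, q) = 7/L + 6*(-1) = 7/L - 6 = -6 + 7/L)
R(5/(-5/(-4) + 4/t) + 3/(-5), 4)*(-143) - 1 = (-6 + 7/(5/(-5/(-4) + 4/5) + 3/(-5)))*(-143) - 1 = (-6 + 7/(5/(-5*(-1/4) + 4*(1/5)) + 3*(-1/5)))*(-143) - 1 = (-6 + 7/(5/(5/4 + 4/5) - 3/5))*(-143) - 1 = (-6 + 7/(5/(41/20) - 3/5))*(-143) - 1 = (-6 + 7/(5*(20/41) - 3/5))*(-143) - 1 = (-6 + 7/(100/41 - 3/5))*(-143) - 1 = (-6 + 7/(377/205))*(-143) - 1 = (-6 + 7*(205/377))*(-143) - 1 = (-6 + 1435/377)*(-143) - 1 = -827/377*(-143) - 1 = 9097/29 - 1 = 9068/29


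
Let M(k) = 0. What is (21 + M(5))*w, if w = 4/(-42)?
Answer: -2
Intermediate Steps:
w = -2/21 (w = 4*(-1/42) = -2/21 ≈ -0.095238)
(21 + M(5))*w = (21 + 0)*(-2/21) = 21*(-2/21) = -2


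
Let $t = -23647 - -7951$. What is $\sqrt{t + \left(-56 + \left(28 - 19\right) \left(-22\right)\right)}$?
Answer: $5 i \sqrt{638} \approx 126.29 i$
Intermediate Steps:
$t = -15696$ ($t = -23647 + 7951 = -15696$)
$\sqrt{t + \left(-56 + \left(28 - 19\right) \left(-22\right)\right)} = \sqrt{-15696 + \left(-56 + \left(28 - 19\right) \left(-22\right)\right)} = \sqrt{-15696 + \left(-56 + 9 \left(-22\right)\right)} = \sqrt{-15696 - 254} = \sqrt{-15950} = 5 i \sqrt{638}$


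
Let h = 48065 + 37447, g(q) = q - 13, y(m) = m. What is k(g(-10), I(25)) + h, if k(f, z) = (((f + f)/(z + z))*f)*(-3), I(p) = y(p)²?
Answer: 53443413/625 ≈ 85510.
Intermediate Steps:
g(q) = -13 + q
h = 85512
I(p) = p²
k(f, z) = -3*f²/z (k(f, z) = (((2*f)/((2*z)))*f)*(-3) = (((2*f)*(1/(2*z)))*f)*(-3) = ((f/z)*f)*(-3) = (f²/z)*(-3) = -3*f²/z)
k(g(-10), I(25)) + h = -3*(-13 - 10)²/(25²) + 85512 = -3*(-23)²/625 + 85512 = -3*529*1/625 + 85512 = -1587/625 + 85512 = 53443413/625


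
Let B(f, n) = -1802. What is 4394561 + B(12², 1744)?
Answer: 4392759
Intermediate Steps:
4394561 + B(12², 1744) = 4394561 - 1802 = 4392759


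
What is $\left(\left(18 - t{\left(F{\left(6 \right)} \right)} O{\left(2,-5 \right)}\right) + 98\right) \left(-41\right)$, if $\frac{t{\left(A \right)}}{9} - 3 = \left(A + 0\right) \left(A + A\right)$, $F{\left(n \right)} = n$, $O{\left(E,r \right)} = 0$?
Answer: $-4756$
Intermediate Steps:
$t{\left(A \right)} = 27 + 18 A^{2}$ ($t{\left(A \right)} = 27 + 9 \left(A + 0\right) \left(A + A\right) = 27 + 9 A 2 A = 27 + 9 \cdot 2 A^{2} = 27 + 18 A^{2}$)
$\left(\left(18 - t{\left(F{\left(6 \right)} \right)} O{\left(2,-5 \right)}\right) + 98\right) \left(-41\right) = \left(\left(18 - \left(27 + 18 \cdot 6^{2}\right) 0\right) + 98\right) \left(-41\right) = \left(\left(18 - \left(27 + 18 \cdot 36\right) 0\right) + 98\right) \left(-41\right) = \left(\left(18 - \left(27 + 648\right) 0\right) + 98\right) \left(-41\right) = \left(\left(18 - 675 \cdot 0\right) + 98\right) \left(-41\right) = \left(\left(18 - 0\right) + 98\right) \left(-41\right) = \left(\left(18 + 0\right) + 98\right) \left(-41\right) = \left(18 + 98\right) \left(-41\right) = 116 \left(-41\right) = -4756$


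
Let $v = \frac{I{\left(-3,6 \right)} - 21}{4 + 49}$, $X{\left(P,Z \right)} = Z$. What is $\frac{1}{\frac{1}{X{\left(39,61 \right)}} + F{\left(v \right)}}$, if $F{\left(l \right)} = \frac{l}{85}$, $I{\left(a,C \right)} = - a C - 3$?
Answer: $\frac{274805}{4139} \approx 66.394$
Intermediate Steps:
$I{\left(a,C \right)} = -3 - C a$ ($I{\left(a,C \right)} = - C a - 3 = -3 - C a$)
$v = - \frac{6}{53}$ ($v = \frac{\left(-3 - 6 \left(-3\right)\right) - 21}{4 + 49} = \frac{\left(-3 + 18\right) - 21}{53} = \left(15 - 21\right) \frac{1}{53} = \left(-6\right) \frac{1}{53} = - \frac{6}{53} \approx -0.11321$)
$F{\left(l \right)} = \frac{l}{85}$ ($F{\left(l \right)} = l \frac{1}{85} = \frac{l}{85}$)
$\frac{1}{\frac{1}{X{\left(39,61 \right)}} + F{\left(v \right)}} = \frac{1}{\frac{1}{61} + \frac{1}{85} \left(- \frac{6}{53}\right)} = \frac{1}{\frac{1}{61} - \frac{6}{4505}} = \frac{1}{\frac{4139}{274805}} = \frac{274805}{4139}$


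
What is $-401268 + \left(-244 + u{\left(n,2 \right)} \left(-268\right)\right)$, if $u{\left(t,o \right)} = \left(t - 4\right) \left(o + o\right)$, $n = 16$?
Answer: $-414376$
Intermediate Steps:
$u{\left(t,o \right)} = 2 o \left(-4 + t\right)$ ($u{\left(t,o \right)} = \left(-4 + t\right) 2 o = 2 o \left(-4 + t\right)$)
$-401268 + \left(-244 + u{\left(n,2 \right)} \left(-268\right)\right) = -401268 + \left(-244 + 2 \cdot 2 \left(-4 + 16\right) \left(-268\right)\right) = -401268 + \left(-244 + 2 \cdot 2 \cdot 12 \left(-268\right)\right) = -401268 + \left(-244 + 48 \left(-268\right)\right) = -401268 - 13108 = -414376$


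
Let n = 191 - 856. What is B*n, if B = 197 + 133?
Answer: -219450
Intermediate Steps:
B = 330
n = -665
B*n = 330*(-665) = -219450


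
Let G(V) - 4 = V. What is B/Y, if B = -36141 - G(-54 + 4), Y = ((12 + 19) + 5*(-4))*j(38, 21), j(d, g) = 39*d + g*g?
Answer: -36095/21153 ≈ -1.7064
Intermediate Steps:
G(V) = 4 + V
j(d, g) = g² + 39*d (j(d, g) = 39*d + g² = g² + 39*d)
Y = 21153 (Y = ((12 + 19) + 5*(-4))*(21² + 39*38) = (31 - 20)*(441 + 1482) = 11*1923 = 21153)
B = -36095 (B = -36141 - (4 + (-54 + 4)) = -36141 - (4 - 50) = -36141 - 1*(-46) = -36141 + 46 = -36095)
B/Y = -36095/21153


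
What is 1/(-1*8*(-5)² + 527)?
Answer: 1/327 ≈ 0.0030581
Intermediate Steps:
1/(-1*8*(-5)² + 527) = 1/(-8*25 + 527) = 1/(-200 + 527) = 1/327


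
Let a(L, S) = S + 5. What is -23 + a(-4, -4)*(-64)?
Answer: -87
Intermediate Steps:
a(L, S) = 5 + S
-23 + a(-4, -4)*(-64) = -23 + (5 - 4)*(-64) = -23 + 1*(-64) = -23 - 64 = -87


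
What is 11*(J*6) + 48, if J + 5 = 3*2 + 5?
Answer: 444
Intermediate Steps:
J = 6 (J = -5 + (3*2 + 5) = -5 + (6 + 5) = -5 + 11 = 6)
11*(J*6) + 48 = 11*(6*6) + 48 = 11*36 + 48 = 396 + 48 = 444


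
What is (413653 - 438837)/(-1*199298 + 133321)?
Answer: 25184/65977 ≈ 0.38171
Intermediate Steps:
(413653 - 438837)/(-1*199298 + 133321) = -25184/(-199298 + 133321) = -25184/(-65977) = -25184*(-1/65977) = 25184/65977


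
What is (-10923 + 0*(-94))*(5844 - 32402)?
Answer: 290093034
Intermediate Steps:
(-10923 + 0*(-94))*(5844 - 32402) = (-10923 + 0)*(-26558) = -10923*(-26558) = 290093034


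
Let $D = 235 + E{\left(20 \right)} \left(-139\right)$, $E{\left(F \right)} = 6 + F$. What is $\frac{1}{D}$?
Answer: $- \frac{1}{3379} \approx -0.00029595$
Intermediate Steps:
$D = -3379$ ($D = 235 + \left(6 + 20\right) \left(-139\right) = 235 + 26 \left(-139\right) = 235 - 3614 = -3379$)
$\frac{1}{D} = \frac{1}{-3379} = - \frac{1}{3379}$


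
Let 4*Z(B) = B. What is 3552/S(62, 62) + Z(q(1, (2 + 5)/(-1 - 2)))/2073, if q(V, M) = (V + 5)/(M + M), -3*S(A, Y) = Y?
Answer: -103086237/599788 ≈ -171.87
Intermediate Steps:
S(A, Y) = -Y/3
q(V, M) = (5 + V)/(2*M) (q(V, M) = (5 + V)/((2*M)) = (5 + V)*(1/(2*M)) = (5 + V)/(2*M))
Z(B) = B/4
3552/S(62, 62) + Z(q(1, (2 + 5)/(-1 - 2)))/2073 = 3552/((-⅓*62)) + (((5 + 1)/(2*(((2 + 5)/(-1 - 2)))))/4)/2073 = 3552/(-62/3) + (((½)*6/(7/(-3)))/4)*(1/2073) = 3552*(-3/62) + (((½)*6/(7*(-⅓)))/4)*(1/2073) = -5328/31 + (((½)*6/(-7/3))/4)*(1/2073) = -5328/31 + (((½)*(-3/7)*6)/4)*(1/2073) = -5328/31 + ((¼)*(-9/7))*(1/2073) = -5328/31 - 9/28*1/2073 = -5328/31 - 3/19348 = -103086237/599788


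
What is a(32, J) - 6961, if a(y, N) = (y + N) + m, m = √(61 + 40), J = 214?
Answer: -6715 + √101 ≈ -6705.0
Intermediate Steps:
m = √101 ≈ 10.050
a(y, N) = N + y + √101 (a(y, N) = (y + N) + √101 = (N + y) + √101 = N + y + √101)
a(32, J) - 6961 = (214 + 32 + √101) - 6961 = (246 + √101) - 6961 = -6715 + √101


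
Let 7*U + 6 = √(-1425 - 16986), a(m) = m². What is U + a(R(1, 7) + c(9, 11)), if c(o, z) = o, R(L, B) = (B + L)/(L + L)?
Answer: 1177/7 + 19*I*√51/7 ≈ 168.14 + 19.384*I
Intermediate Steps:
R(L, B) = (B + L)/(2*L) (R(L, B) = (B + L)/((2*L)) = (B + L)*(1/(2*L)) = (B + L)/(2*L))
U = -6/7 + 19*I*√51/7 (U = -6/7 + √(-1425 - 16986)/7 = -6/7 + √(-18411)/7 = -6/7 + (19*I*√51)/7 = -6/7 + 19*I*√51/7 ≈ -0.85714 + 19.384*I)
U + a(R(1, 7) + c(9, 11)) = (-6/7 + 19*I*√51/7) + ((½)*(7 + 1)/1 + 9)² = (-6/7 + 19*I*√51/7) + ((½)*1*8 + 9)² = (-6/7 + 19*I*√51/7) + (4 + 9)² = (-6/7 + 19*I*√51/7) + 13² = (-6/7 + 19*I*√51/7) + 169 = 1177/7 + 19*I*√51/7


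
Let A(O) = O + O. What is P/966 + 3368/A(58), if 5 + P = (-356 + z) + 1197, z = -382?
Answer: 413269/14007 ≈ 29.504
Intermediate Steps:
P = 454 (P = -5 + ((-356 - 382) + 1197) = -5 + (-738 + 1197) = -5 + 459 = 454)
A(O) = 2*O
P/966 + 3368/A(58) = 454/966 + 3368/((2*58)) = 454*(1/966) + 3368/116 = 227/483 + 3368*(1/116) = 227/483 + 842/29 = 413269/14007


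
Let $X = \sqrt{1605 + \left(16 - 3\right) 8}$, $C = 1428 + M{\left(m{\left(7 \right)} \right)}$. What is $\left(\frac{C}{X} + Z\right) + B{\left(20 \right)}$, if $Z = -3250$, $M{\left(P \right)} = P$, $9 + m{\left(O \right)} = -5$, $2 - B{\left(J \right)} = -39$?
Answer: $-3209 + \frac{1414 \sqrt{1709}}{1709} \approx -3174.8$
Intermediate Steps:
$B{\left(J \right)} = 41$ ($B{\left(J \right)} = 2 - -39 = 2 + 39 = 41$)
$m{\left(O \right)} = -14$ ($m{\left(O \right)} = -9 - 5 = -14$)
$C = 1414$ ($C = 1428 - 14 = 1414$)
$X = \sqrt{1709}$ ($X = \sqrt{1605 + 13 \cdot 8} = \sqrt{1605 + 104} = \sqrt{1709} \approx 41.34$)
$\left(\frac{C}{X} + Z\right) + B{\left(20 \right)} = \left(\frac{1414}{\sqrt{1709}} - 3250\right) + 41 = \left(1414 \frac{\sqrt{1709}}{1709} - 3250\right) + 41 = \left(\frac{1414 \sqrt{1709}}{1709} - 3250\right) + 41 = \left(-3250 + \frac{1414 \sqrt{1709}}{1709}\right) + 41 = -3209 + \frac{1414 \sqrt{1709}}{1709}$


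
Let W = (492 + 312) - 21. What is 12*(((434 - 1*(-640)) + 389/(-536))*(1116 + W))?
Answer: 3277341675/134 ≈ 2.4458e+7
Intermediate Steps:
W = 783 (W = 804 - 21 = 783)
12*(((434 - 1*(-640)) + 389/(-536))*(1116 + W)) = 12*(((434 - 1*(-640)) + 389/(-536))*(1116 + 783)) = 12*(((434 + 640) + 389*(-1/536))*1899) = 12*((1074 - 389/536)*1899) = 12*((575275/536)*1899) = 12*(1092447225/536) = 3277341675/134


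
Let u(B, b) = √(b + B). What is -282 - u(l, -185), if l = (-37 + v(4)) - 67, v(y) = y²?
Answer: -282 - I*√273 ≈ -282.0 - 16.523*I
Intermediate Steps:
l = -88 (l = (-37 + 4²) - 67 = (-37 + 16) - 67 = -21 - 67 = -88)
u(B, b) = √(B + b)
-282 - u(l, -185) = -282 - √(-88 - 185) = -282 - √(-273) = -282 - I*√273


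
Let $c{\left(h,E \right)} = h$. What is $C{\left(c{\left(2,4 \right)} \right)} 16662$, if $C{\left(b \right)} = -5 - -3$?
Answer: $-33324$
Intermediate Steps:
$C{\left(b \right)} = -2$ ($C{\left(b \right)} = -5 + 3 = -2$)
$C{\left(c{\left(2,4 \right)} \right)} 16662 = \left(-2\right) 16662 = -33324$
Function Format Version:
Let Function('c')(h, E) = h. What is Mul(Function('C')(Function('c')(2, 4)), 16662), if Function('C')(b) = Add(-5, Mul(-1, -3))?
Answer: -33324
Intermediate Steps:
Function('C')(b) = -2 (Function('C')(b) = Add(-5, 3) = -2)
Mul(Function('C')(Function('c')(2, 4)), 16662) = Mul(-2, 16662) = -33324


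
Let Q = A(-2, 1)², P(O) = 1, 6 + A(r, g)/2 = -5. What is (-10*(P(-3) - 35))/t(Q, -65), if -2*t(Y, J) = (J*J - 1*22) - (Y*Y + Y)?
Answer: 40/13561 ≈ 0.0029496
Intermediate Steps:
A(r, g) = -22 (A(r, g) = -12 + 2*(-5) = -12 - 10 = -22)
Q = 484 (Q = (-22)² = 484)
t(Y, J) = 11 + Y/2 + Y²/2 - J²/2 (t(Y, J) = -((J*J - 1*22) - (Y*Y + Y))/2 = -((J² - 22) - (Y² + Y))/2 = -((-22 + J²) - (Y + Y²))/2 = -((-22 + J²) + (-Y - Y²))/2 = -(-22 + J² - Y - Y²)/2 = 11 + Y/2 + Y²/2 - J²/2)
(-10*(P(-3) - 35))/t(Q, -65) = (-10*(1 - 35))/(11 + (½)*484 + (½)*484² - ½*(-65)²) = (-10*(-34))/(11 + 242 + (½)*234256 - ½*4225) = 340/(11 + 242 + 117128 - 4225/2) = 340/(230537/2) = 340*(2/230537) = 40/13561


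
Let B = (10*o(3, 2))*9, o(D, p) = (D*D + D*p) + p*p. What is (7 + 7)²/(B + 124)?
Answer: 14/131 ≈ 0.10687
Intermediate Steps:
o(D, p) = D² + p² + D*p (o(D, p) = (D² + D*p) + p² = D² + p² + D*p)
B = 1710 (B = (10*(3² + 2² + 3*2))*9 = (10*(9 + 4 + 6))*9 = (10*19)*9 = 190*9 = 1710)
(7 + 7)²/(B + 124) = (7 + 7)²/(1710 + 124) = 14²/1834 = (1/1834)*196 = 14/131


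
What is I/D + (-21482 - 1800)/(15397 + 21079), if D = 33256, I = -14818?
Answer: -164345945/151630732 ≈ -1.0839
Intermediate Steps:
I/D + (-21482 - 1800)/(15397 + 21079) = -14818/33256 + (-21482 - 1800)/(15397 + 21079) = -14818*1/33256 - 23282/36476 = -7409/16628 - 23282*1/36476 = -7409/16628 - 11641/18238 = -164345945/151630732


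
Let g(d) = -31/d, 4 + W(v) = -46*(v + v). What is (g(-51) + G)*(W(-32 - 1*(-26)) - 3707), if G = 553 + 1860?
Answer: -129617982/17 ≈ -7.6246e+6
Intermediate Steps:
W(v) = -4 - 92*v (W(v) = -4 - 46*(v + v) = -4 - 92*v)
G = 2413
(g(-51) + G)*(W(-32 - 1*(-26)) - 3707) = (-31/(-51) + 2413)*((-4 - 92*(-32 - 1*(-26))) - 3707) = (-31*(-1/51) + 2413)*((-4 - 92*(-32 + 26)) - 3707) = (31/51 + 2413)*((-4 - 92*(-6)) - 3707) = 123094*((-4 + 552) - 3707)/51 = 123094*(548 - 3707)/51 = (123094/51)*(-3159) = -129617982/17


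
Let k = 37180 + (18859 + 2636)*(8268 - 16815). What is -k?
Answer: 183680585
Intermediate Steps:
k = -183680585 (k = 37180 + 21495*(-8547) = 37180 - 183717765 = -183680585)
-k = -1*(-183680585) = 183680585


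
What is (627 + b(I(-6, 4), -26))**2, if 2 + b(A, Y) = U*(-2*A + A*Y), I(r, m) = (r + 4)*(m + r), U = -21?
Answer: 8862529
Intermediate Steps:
I(r, m) = (4 + r)*(m + r)
b(A, Y) = -2 + 42*A - 21*A*Y (b(A, Y) = -2 - 21*(-2*A + A*Y) = -2 + (42*A - 21*A*Y) = -2 + 42*A - 21*A*Y)
(627 + b(I(-6, 4), -26))**2 = (627 + (-2 + 42*((-6)**2 + 4*4 + 4*(-6) + 4*(-6)) - 21*((-6)**2 + 4*4 + 4*(-6) + 4*(-6))*(-26)))**2 = (627 + (-2 + 42*(36 + 16 - 24 - 24) - 21*(36 + 16 - 24 - 24)*(-26)))**2 = (627 + (-2 + 42*4 - 21*4*(-26)))**2 = (627 + (-2 + 168 + 2184))**2 = (627 + 2350)**2 = 2977**2 = 8862529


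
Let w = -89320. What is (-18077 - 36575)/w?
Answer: 13663/22330 ≈ 0.61187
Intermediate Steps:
(-18077 - 36575)/w = (-18077 - 36575)/(-89320) = -54652*(-1/89320) = 13663/22330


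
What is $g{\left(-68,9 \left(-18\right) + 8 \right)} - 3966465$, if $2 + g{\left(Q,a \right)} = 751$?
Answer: $-3965716$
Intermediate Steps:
$g{\left(Q,a \right)} = 749$ ($g{\left(Q,a \right)} = -2 + 751 = 749$)
$g{\left(-68,9 \left(-18\right) + 8 \right)} - 3966465 = 749 - 3966465 = -3965716$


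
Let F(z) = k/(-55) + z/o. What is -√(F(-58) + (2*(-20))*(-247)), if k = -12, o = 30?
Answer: -√268936305/165 ≈ -99.390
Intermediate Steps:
F(z) = 12/55 + z/30 (F(z) = -12/(-55) + z/30 = -12*(-1/55) + z*(1/30) = 12/55 + z/30)
-√(F(-58) + (2*(-20))*(-247)) = -√((12/55 + (1/30)*(-58)) + (2*(-20))*(-247)) = -√((12/55 - 29/15) - 40*(-247)) = -√(-283/165 + 9880) = -√(1629917/165) = -√268936305/165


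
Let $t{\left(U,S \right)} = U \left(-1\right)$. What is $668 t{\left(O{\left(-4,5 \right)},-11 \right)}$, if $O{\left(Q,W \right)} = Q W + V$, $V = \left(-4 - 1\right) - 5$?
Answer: $20040$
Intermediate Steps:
$V = -10$ ($V = -5 - 5 = -10$)
$O{\left(Q,W \right)} = -10 + Q W$ ($O{\left(Q,W \right)} = Q W - 10 = -10 + Q W$)
$t{\left(U,S \right)} = - U$
$668 t{\left(O{\left(-4,5 \right)},-11 \right)} = 668 \left(- (-10 - 20)\right) = 668 \left(\left(-1\right) \left(-30\right)\right) = 668 \cdot 30 = 20040$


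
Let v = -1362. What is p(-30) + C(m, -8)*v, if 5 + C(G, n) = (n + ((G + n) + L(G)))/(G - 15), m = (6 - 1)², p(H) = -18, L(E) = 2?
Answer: 26469/5 ≈ 5293.8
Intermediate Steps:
m = 25 (m = 5² = 25)
C(G, n) = -5 + (2 + G + 2*n)/(-15 + G) (C(G, n) = -5 + (n + ((G + n) + 2))/(G - 15) = -5 + (n + (2 + G + n))/(-15 + G) = -5 + (2 + G + 2*n)/(-15 + G))
p(-30) + C(m, -8)*v = -18 + ((77 - 4*25 + 2*(-8))/(-15 + 25))*(-1362) = -18 + ((77 - 100 - 16)/10)*(-1362) = -18 + ((⅒)*(-39))*(-1362) = -18 - 39/10*(-1362) = -18 + 26559/5 = 26469/5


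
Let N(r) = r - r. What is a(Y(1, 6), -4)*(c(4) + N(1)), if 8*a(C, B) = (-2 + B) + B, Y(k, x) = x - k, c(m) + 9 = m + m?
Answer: 5/4 ≈ 1.2500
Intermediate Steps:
N(r) = 0
c(m) = -9 + 2*m (c(m) = -9 + (m + m) = -9 + 2*m)
a(C, B) = -1/4 + B/4 (a(C, B) = ((-2 + B) + B)/8 = (-2 + 2*B)/8 = -1/4 + B/4)
a(Y(1, 6), -4)*(c(4) + N(1)) = (-1/4 + (1/4)*(-4))*((-9 + 2*4) + 0) = (-1/4 - 1)*((-9 + 8) + 0) = -5*(-1 + 0)/4 = -5/4*(-1) = 5/4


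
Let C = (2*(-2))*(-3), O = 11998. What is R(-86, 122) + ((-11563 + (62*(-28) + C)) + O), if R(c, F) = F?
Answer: -1167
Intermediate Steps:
C = 12 (C = -4*(-3) = 12)
R(-86, 122) + ((-11563 + (62*(-28) + C)) + O) = 122 + ((-11563 + (62*(-28) + 12)) + 11998) = 122 + ((-11563 + (-1736 + 12)) + 11998) = 122 + ((-11563 - 1724) + 11998) = 122 + (-13287 + 11998) = 122 - 1289 = -1167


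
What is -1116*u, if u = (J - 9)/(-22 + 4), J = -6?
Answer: -930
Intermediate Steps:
u = ⅚ (u = (-6 - 9)/(-22 + 4) = -15/(-18) = -15*(-1/18) = ⅚ ≈ 0.83333)
-1116*u = -1116*⅚ = -930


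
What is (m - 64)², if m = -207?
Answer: 73441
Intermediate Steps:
(m - 64)² = (-207 - 64)² = (-271)² = 73441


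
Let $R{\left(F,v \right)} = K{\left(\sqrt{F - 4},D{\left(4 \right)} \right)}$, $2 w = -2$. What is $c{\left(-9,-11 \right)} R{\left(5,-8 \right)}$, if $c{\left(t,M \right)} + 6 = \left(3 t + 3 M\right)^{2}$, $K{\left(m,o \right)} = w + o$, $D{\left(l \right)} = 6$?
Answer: $17970$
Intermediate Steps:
$w = -1$ ($w = \frac{1}{2} \left(-2\right) = -1$)
$K{\left(m,o \right)} = -1 + o$
$c{\left(t,M \right)} = -6 + \left(3 M + 3 t\right)^{2}$ ($c{\left(t,M \right)} = -6 + \left(3 t + 3 M\right)^{2} = -6 + \left(3 M + 3 t\right)^{2}$)
$R{\left(F,v \right)} = 5$ ($R{\left(F,v \right)} = -1 + 6 = 5$)
$c{\left(-9,-11 \right)} R{\left(5,-8 \right)} = \left(-6 + 9 \left(-11 - 9\right)^{2}\right) 5 = \left(-6 + 9 \left(-20\right)^{2}\right) 5 = \left(-6 + 9 \cdot 400\right) 5 = \left(-6 + 3600\right) 5 = 3594 \cdot 5 = 17970$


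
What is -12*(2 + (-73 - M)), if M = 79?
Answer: 1800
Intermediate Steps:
-12*(2 + (-73 - M)) = -12*(2 + (-73 - 1*79)) = -12*(2 + (-73 - 79)) = -12*(2 - 152) = -12*(-150) = 1800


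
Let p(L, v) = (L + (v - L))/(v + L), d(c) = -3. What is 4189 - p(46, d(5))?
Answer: 180130/43 ≈ 4189.1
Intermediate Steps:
p(L, v) = v/(L + v)
4189 - p(46, d(5)) = 4189 - (-3)/(46 - 3) = 4189 - (-3)/43 = 4189 - 1*(-3/43) = 4189 + 3/43 = 180130/43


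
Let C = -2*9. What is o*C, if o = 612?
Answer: -11016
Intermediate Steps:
C = -18
o*C = 612*(-18) = -11016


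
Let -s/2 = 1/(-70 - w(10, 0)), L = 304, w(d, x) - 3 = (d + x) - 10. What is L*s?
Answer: 608/73 ≈ 8.3288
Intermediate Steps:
w(d, x) = -7 + d + x (w(d, x) = 3 + ((d + x) - 10) = 3 + (-10 + d + x) = -7 + d + x)
s = 2/73 (s = -2/(-70 - (-7 + 10 + 0)) = -2/(-70 - 1*3) = -2/(-70 - 3) = -2/(-73) = -2*(-1/73) = 2/73 ≈ 0.027397)
L*s = 304*(2/73) = 608/73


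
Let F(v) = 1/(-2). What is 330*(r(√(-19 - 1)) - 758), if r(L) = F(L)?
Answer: -250305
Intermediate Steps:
F(v) = -½
r(L) = -½
330*(r(√(-19 - 1)) - 758) = 330*(-½ - 758) = 330*(-1517/2) = -250305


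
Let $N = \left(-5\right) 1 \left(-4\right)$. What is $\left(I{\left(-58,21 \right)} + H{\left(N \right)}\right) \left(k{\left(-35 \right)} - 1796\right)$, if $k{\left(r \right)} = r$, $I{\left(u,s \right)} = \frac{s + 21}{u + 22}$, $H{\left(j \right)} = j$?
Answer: $- \frac{206903}{6} \approx -34484.0$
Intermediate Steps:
$N = 20$ ($N = \left(-5\right) \left(-4\right) = 20$)
$I{\left(u,s \right)} = \frac{21 + s}{22 + u}$
$\left(I{\left(-58,21 \right)} + H{\left(N \right)}\right) \left(k{\left(-35 \right)} - 1796\right) = \left(\frac{21 + 21}{22 - 58} + 20\right) \left(-35 - 1796\right) = \left(\frac{1}{-36} \cdot 42 + 20\right) \left(-1831\right) = \left(\left(- \frac{1}{36}\right) 42 + 20\right) \left(-1831\right) = \left(- \frac{7}{6} + 20\right) \left(-1831\right) = \frac{113}{6} \left(-1831\right) = - \frac{206903}{6}$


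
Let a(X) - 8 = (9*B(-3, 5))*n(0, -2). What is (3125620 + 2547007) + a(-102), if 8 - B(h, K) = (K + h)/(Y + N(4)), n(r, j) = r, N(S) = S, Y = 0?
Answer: 5672635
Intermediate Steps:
B(h, K) = 8 - K/4 - h/4 (B(h, K) = 8 - (K + h)/(0 + 4) = 8 - (K + h)/4 = 8 - (K/4 + h/4) = 8 + (-K/4 - h/4) = 8 - K/4 - h/4)
a(X) = 8 (a(X) = 8 + (9*(8 - ¼*5 - ¼*(-3)))*0 = 8 + (9*(8 - 5/4 + ¾))*0 = 8 + (9*(15/2))*0 = 8 + (135/2)*0 = 8 + 0 = 8)
(3125620 + 2547007) + a(-102) = (3125620 + 2547007) + 8 = 5672627 + 8 = 5672635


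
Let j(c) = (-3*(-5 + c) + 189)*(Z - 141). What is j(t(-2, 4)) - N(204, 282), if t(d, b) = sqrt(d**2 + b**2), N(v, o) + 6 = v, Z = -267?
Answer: -83430 + 2448*sqrt(5) ≈ -77956.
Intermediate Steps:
N(v, o) = -6 + v
t(d, b) = sqrt(b**2 + d**2)
j(c) = -83232 + 1224*c (j(c) = (-3*(-5 + c) + 189)*(-267 - 141) = ((15 - 3*c) + 189)*(-408) = (204 - 3*c)*(-408) = -83232 + 1224*c)
j(t(-2, 4)) - N(204, 282) = (-83232 + 1224*sqrt(4**2 + (-2)**2)) - (-6 + 204) = (-83232 + 1224*sqrt(16 + 4)) - 1*198 = (-83232 + 1224*sqrt(20)) - 198 = (-83232 + 1224*(2*sqrt(5))) - 198 = (-83232 + 2448*sqrt(5)) - 198 = -83430 + 2448*sqrt(5)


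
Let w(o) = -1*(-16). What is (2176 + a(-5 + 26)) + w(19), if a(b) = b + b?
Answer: 2234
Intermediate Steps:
w(o) = 16
a(b) = 2*b
(2176 + a(-5 + 26)) + w(19) = (2176 + 2*(-5 + 26)) + 16 = (2176 + 2*21) + 16 = (2176 + 42) + 16 = 2218 + 16 = 2234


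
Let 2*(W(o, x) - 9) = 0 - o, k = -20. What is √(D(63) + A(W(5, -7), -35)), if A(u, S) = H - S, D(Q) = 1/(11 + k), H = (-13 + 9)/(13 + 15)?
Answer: √15323/21 ≈ 5.8946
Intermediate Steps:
H = -⅐ (H = -4/28 = -4*1/28 = -⅐ ≈ -0.14286)
D(Q) = -⅑ (D(Q) = 1/(11 - 20) = 1/(-9) = -⅑)
W(o, x) = 9 - o/2 (W(o, x) = 9 + (0 - o)/2 = 9 + (-o)/2 = 9 - o/2)
A(u, S) = -⅐ - S
√(D(63) + A(W(5, -7), -35)) = √(-⅑ + (-⅐ - 1*(-35))) = √(-⅑ + (-⅐ + 35)) = √(-⅑ + 244/7) = √(2189/63) = √15323/21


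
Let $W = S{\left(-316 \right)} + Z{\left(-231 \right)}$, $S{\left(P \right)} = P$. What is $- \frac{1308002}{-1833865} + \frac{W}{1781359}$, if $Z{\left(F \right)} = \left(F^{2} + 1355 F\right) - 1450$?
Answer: $\frac{1850630485068}{3266771922535} \approx 0.5665$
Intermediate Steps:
$Z{\left(F \right)} = -1450 + F^{2} + 1355 F$
$W = -261410$ ($W = -316 + \left(-1450 + \left(-231\right)^{2} + 1355 \left(-231\right)\right) = -316 - 261094 = -261410$)
$- \frac{1308002}{-1833865} + \frac{W}{1781359} = - \frac{1308002}{-1833865} - \frac{261410}{1781359} = \left(-1308002\right) \left(- \frac{1}{1833865}\right) - \frac{261410}{1781359} = \frac{1308002}{1833865} - \frac{261410}{1781359} = \frac{1850630485068}{3266771922535}$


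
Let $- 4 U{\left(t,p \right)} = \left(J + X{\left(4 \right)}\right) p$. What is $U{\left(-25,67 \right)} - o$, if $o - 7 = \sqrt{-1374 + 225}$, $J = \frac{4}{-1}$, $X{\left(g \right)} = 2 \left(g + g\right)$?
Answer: $-208 - i \sqrt{1149} \approx -208.0 - 33.897 i$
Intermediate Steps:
$X{\left(g \right)} = 4 g$ ($X{\left(g \right)} = 2 \cdot 2 g = 4 g$)
$J = -4$ ($J = 4 \left(-1\right) = -4$)
$U{\left(t,p \right)} = - 3 p$ ($U{\left(t,p \right)} = - \frac{\left(-4 + 4 \cdot 4\right) p}{4} = - \frac{\left(-4 + 16\right) p}{4} = - \frac{12 p}{4} = - 3 p$)
$o = 7 + i \sqrt{1149}$ ($o = 7 + \sqrt{-1374 + 225} = 7 + \sqrt{-1149} = 7 + i \sqrt{1149} \approx 7.0 + 33.897 i$)
$U{\left(-25,67 \right)} - o = \left(-3\right) 67 - \left(7 + i \sqrt{1149}\right) = -201 - \left(7 + i \sqrt{1149}\right) = -208 - i \sqrt{1149}$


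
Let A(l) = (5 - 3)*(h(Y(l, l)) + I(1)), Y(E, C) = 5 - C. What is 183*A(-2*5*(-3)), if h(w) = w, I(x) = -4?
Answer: -10614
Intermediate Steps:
A(l) = 2 - 2*l (A(l) = (5 - 3)*((5 - l) - 4) = 2*(1 - l) = 2 - 2*l)
183*A(-2*5*(-3)) = 183*(2 - 2*(-2*5)*(-3)) = 183*(2 - (-20)*(-3)) = 183*(2 - 2*30) = 183*(2 - 60) = 183*(-58) = -10614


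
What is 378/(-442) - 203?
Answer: -45052/221 ≈ -203.86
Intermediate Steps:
378/(-442) - 203 = -1/442*378 - 203 = -189/221 - 203 = -45052/221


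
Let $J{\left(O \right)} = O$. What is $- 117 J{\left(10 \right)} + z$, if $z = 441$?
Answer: $-729$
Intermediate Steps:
$- 117 J{\left(10 \right)} + z = \left(-117\right) 10 + 441 = -1170 + 441 = -729$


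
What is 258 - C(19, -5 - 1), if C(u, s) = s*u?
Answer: 372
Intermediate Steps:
258 - C(19, -5 - 1) = 258 - (-5 - 1)*19 = 258 - (-6)*19 = 258 - 1*(-114) = 258 + 114 = 372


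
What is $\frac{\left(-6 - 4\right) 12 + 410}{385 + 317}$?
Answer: $\frac{145}{351} \approx 0.41311$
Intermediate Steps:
$\frac{\left(-6 - 4\right) 12 + 410}{385 + 317} = \frac{\left(-10\right) 12 + 410}{702} = \frac{-120 + 410}{702} = \frac{1}{702} \cdot 290 = \frac{145}{351}$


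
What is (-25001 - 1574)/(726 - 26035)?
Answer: 26575/25309 ≈ 1.0500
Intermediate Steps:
(-25001 - 1574)/(726 - 26035) = -26575/(-25309) = -26575*(-1/25309) = 26575/25309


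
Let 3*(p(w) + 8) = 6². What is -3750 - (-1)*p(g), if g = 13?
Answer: -3746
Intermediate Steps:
p(w) = 4 (p(w) = -8 + (⅓)*6² = -8 + (⅓)*36 = -8 + 12 = 4)
-3750 - (-1)*p(g) = -3750 - (-1)*4 = -3750 - 1*(-4) = -3750 + 4 = -3746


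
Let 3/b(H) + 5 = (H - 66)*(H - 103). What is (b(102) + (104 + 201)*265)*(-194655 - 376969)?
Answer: -1894260186928/41 ≈ -4.6201e+10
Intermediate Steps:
b(H) = 3/(-5 + (-103 + H)*(-66 + H)) (b(H) = 3/(-5 + (H - 66)*(H - 103)) = 3/(-5 + (-66 + H)*(-103 + H)) = 3/(-5 + (-103 + H)*(-66 + H)))
(b(102) + (104 + 201)*265)*(-194655 - 376969) = (3/(6793 + 102² - 169*102) + (104 + 201)*265)*(-194655 - 376969) = (3/(6793 + 10404 - 17238) + 305*265)*(-571624) = (3/(-41) + 80825)*(-571624) = (3*(-1/41) + 80825)*(-571624) = (-3/41 + 80825)*(-571624) = (3313822/41)*(-571624) = -1894260186928/41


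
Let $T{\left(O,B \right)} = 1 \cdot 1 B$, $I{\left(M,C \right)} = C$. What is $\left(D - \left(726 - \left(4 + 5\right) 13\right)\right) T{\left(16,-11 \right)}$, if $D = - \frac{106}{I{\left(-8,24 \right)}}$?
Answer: $\frac{80971}{12} \approx 6747.6$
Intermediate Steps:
$T{\left(O,B \right)} = B$ ($T{\left(O,B \right)} = 1 B = B$)
$D = - \frac{53}{12}$ ($D = - \frac{106}{24} = \left(-106\right) \frac{1}{24} = - \frac{53}{12} \approx -4.4167$)
$\left(D - \left(726 - \left(4 + 5\right) 13\right)\right) T{\left(16,-11 \right)} = \left(- \frac{53}{12} - \left(726 - \left(4 + 5\right) 13\right)\right) \left(-11\right) = \left(- \frac{53}{12} + \left(-726 + 9 \cdot 13\right)\right) \left(-11\right) = \left(- \frac{53}{12} + \left(-726 + 117\right)\right) \left(-11\right) = \left(- \frac{53}{12} - 609\right) \left(-11\right) = \left(- \frac{7361}{12}\right) \left(-11\right) = \frac{80971}{12}$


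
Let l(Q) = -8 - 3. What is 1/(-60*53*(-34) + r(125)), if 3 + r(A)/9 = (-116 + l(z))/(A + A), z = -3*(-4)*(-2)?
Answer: 250/27022107 ≈ 9.2517e-6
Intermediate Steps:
z = -24 (z = 12*(-2) = -24)
l(Q) = -11
r(A) = -27 - 1143/(2*A) (r(A) = -27 + 9*((-116 - 11)/(A + A)) = -27 + 9*(-127*1/(2*A)) = -27 + 9*(-127/(2*A)) = -27 - 1143/(2*A))
1/(-60*53*(-34) + r(125)) = 1/(-60*53*(-34) + (-27 - 1143/2/125)) = 1/(-3180*(-34) + (-27 - 1143/2*1/125)) = 1/(108120 + (-27 - 1143/250)) = 1/(108120 - 7893/250) = 1/(27022107/250) = 250/27022107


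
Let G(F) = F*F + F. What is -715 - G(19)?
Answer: -1095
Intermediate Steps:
G(F) = F + F² (G(F) = F² + F = F + F²)
-715 - G(19) = -715 - 19*(1 + 19) = -715 - 19*20 = -715 - 1*380 = -715 - 380 = -1095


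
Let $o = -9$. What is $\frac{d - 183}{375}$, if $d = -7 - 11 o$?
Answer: $- \frac{91}{375} \approx -0.24267$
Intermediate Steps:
$d = 92$ ($d = -7 - -99 = -7 + 99 = 92$)
$\frac{d - 183}{375} = \frac{92 - 183}{375} = \left(92 - 183\right) \frac{1}{375} = \left(-91\right) \frac{1}{375} = - \frac{91}{375}$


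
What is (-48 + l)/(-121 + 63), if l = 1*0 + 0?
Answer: 24/29 ≈ 0.82759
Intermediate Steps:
l = 0 (l = 0 + 0 = 0)
(-48 + l)/(-121 + 63) = (-48 + 0)/(-121 + 63) = -48/(-58) = -48*(-1/58) = 24/29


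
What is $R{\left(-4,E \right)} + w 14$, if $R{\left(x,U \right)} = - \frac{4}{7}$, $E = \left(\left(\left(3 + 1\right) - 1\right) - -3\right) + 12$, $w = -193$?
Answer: $- \frac{18918}{7} \approx -2702.6$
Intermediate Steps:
$E = 18$ ($E = \left(\left(4 - 1\right) + 3\right) + 12 = \left(3 + 3\right) + 12 = 6 + 12 = 18$)
$R{\left(x,U \right)} = - \frac{4}{7}$ ($R{\left(x,U \right)} = \left(-4\right) \frac{1}{7} = - \frac{4}{7}$)
$R{\left(-4,E \right)} + w 14 = - \frac{4}{7} - 2702 = - \frac{18918}{7}$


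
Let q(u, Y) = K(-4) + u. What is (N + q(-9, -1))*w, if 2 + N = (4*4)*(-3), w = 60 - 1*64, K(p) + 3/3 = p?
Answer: 256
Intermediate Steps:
K(p) = -1 + p
w = -4 (w = 60 - 64 = -4)
q(u, Y) = -5 + u (q(u, Y) = (-1 - 4) + u = -5 + u)
N = -50 (N = -2 + (4*4)*(-3) = -2 + 16*(-3) = -2 - 48 = -50)
(N + q(-9, -1))*w = (-50 + (-5 - 9))*(-4) = (-50 - 14)*(-4) = -64*(-4) = 256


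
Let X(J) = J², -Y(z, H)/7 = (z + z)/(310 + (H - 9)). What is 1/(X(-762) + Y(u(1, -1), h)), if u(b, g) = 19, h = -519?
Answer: 109/63290329 ≈ 1.7222e-6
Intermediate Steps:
Y(z, H) = -14*z/(301 + H) (Y(z, H) = -7*(z + z)/(310 + (H - 9)) = -7*2*z/(310 + (-9 + H)) = -7*2*z/(301 + H) = -14*z/(301 + H))
1/(X(-762) + Y(u(1, -1), h)) = 1/((-762)² - 14*19/(301 - 519)) = 1/(580644 - 14*19/(-218)) = 1/(580644 - 14*19*(-1/218)) = 1/(580644 + 133/109) = 1/(63290329/109) = 109/63290329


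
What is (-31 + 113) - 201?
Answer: -119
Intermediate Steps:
(-31 + 113) - 201 = 82 - 201 = -119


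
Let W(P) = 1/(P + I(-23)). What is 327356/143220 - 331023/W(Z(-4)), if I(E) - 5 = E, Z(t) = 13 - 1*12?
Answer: 201488816594/35805 ≈ 5.6274e+6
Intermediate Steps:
Z(t) = 1 (Z(t) = 13 - 12 = 1)
I(E) = 5 + E
W(P) = 1/(-18 + P) (W(P) = 1/(P + (5 - 23)) = 1/(P - 18) = 1/(-18 + P))
327356/143220 - 331023/W(Z(-4)) = 327356/143220 - 331023/(1/(-18 + 1)) = 327356*(1/143220) - 331023/(1/(-17)) = 81839/35805 - 331023/(-1/17) = 81839/35805 - 331023*(-17) = 81839/35805 + 5627391 = 201488816594/35805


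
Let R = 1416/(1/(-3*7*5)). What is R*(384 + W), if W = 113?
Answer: -73893960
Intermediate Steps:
R = -148680 (R = 1416/(1/(-21*5)) = 1416/(1/(-105)) = 1416/(-1/105) = 1416*(-105) = -148680)
R*(384 + W) = -148680*(384 + 113) = -148680*497 = -73893960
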